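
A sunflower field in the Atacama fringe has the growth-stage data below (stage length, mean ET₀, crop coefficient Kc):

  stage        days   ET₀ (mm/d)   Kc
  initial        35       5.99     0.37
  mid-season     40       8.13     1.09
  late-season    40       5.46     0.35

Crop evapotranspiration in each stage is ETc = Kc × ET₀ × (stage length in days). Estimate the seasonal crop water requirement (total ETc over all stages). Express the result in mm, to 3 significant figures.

initial: 0.37 × 5.99 × 35 = 77.57 mm
mid-season: 1.09 × 8.13 × 40 = 354.47 mm
late-season: 0.35 × 5.46 × 40 = 76.44 mm
Seasonal total = 508.48 mm

508 mm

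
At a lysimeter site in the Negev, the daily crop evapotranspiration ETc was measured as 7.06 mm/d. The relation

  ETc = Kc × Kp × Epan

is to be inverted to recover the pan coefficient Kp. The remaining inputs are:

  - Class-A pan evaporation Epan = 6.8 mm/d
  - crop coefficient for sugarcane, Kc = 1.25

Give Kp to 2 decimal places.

0.83

ETc = Kc × Kp × Epan  ⇒  Kp = ETc / (Kc × Epan)
Kp = 7.06 / (1.25 × 6.8) = 7.06 / 8.500 = 0.8306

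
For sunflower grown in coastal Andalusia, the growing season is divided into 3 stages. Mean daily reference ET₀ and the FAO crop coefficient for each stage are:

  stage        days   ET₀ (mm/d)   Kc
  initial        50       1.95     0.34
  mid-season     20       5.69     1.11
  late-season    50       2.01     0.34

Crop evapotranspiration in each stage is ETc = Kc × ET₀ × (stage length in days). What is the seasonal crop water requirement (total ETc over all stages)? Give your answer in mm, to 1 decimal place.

initial: 0.34 × 1.95 × 50 = 33.15 mm
mid-season: 1.11 × 5.69 × 20 = 126.32 mm
late-season: 0.34 × 2.01 × 50 = 34.17 mm
Seasonal total = 193.64 mm

193.6 mm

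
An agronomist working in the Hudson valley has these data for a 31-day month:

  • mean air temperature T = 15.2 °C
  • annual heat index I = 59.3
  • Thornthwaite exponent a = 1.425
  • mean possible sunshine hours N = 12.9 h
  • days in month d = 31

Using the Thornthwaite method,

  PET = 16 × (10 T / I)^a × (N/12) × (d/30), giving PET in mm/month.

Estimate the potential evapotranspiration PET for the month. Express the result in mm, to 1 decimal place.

10T/I = 10 × 15.2 / 59.3 = 2.5632
(10T/I)^a = 2.5632^1.425 = 3.8240
Uncorrected PET = 16 × 3.8240 = 61.184 mm
Correction = (N/12)(d/30) = (12.9/12)(31/30) = 1.1108
PET = 61.184 × 1.1108 = 67.963 mm/month

68.0 mm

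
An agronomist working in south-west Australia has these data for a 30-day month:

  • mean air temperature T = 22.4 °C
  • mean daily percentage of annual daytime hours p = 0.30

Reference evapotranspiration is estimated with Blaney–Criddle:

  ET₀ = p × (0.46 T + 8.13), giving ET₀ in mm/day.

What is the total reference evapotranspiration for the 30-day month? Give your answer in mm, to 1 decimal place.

165.9 mm

ET₀ = 0.30 × (0.46 × 22.4 + 8.13) = 0.30 × 18.434 = 5.5302 mm/d
Monthly total = 5.5302 × 30 = 165.906 mm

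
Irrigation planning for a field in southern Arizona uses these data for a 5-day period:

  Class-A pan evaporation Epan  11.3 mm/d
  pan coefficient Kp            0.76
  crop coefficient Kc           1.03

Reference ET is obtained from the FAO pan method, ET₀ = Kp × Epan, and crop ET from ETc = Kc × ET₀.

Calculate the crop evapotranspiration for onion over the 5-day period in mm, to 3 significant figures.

ET₀ = 0.76 × 11.3 = 8.5880 mm/d
ETc = Kc × ET₀ = 1.03 × 8.5880 = 8.8456 mm/d
Over 5 days: 8.8456 × 5 = 44.228 mm

44.2 mm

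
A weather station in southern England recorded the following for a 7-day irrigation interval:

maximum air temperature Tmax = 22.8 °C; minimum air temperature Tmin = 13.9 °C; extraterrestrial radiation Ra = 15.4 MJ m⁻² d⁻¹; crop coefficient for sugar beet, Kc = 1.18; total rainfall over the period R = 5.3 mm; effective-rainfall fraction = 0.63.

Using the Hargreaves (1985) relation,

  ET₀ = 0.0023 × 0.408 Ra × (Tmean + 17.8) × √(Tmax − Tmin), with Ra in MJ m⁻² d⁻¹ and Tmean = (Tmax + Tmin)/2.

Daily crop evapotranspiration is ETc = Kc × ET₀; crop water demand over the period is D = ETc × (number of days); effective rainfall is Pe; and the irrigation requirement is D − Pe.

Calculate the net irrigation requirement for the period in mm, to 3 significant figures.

Tmean = (22.8 + 13.9)/2 = 18.35 °C
0.408 Ra = 0.408 × 15.4 = 6.2832 mm/d equivalent
ET₀ = 0.0023 × 6.2832 × (18.35 + 17.8) × √8.9 = 0.0023 × 6.2832 × 36.15 × 2.9833 = 1.5585 mm/d
ETc = Kc × ET₀ = 1.18 × 1.5585 = 1.8390 mm/d
Crop demand D = ETc × 7 d = 1.8390 × 7 = 12.873 mm
Pe = 0.63 × 5.3 = 3.339 mm
D − Pe = 12.873 − 3.339 = 9.534 mm

9.53 mm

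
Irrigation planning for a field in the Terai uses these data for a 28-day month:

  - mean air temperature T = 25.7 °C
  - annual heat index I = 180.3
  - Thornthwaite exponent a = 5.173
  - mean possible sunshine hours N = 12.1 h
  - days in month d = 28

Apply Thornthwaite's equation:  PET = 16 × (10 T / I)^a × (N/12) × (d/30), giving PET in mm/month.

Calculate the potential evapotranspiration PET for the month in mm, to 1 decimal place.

10T/I = 10 × 25.7 / 180.3 = 1.4254
(10T/I)^a = 1.4254^5.173 = 6.2563
Uncorrected PET = 16 × 6.2563 = 100.101 mm
Correction = (N/12)(d/30) = (12.1/12)(28/30) = 0.9411
PET = 100.101 × 0.9411 = 94.205 mm/month

94.2 mm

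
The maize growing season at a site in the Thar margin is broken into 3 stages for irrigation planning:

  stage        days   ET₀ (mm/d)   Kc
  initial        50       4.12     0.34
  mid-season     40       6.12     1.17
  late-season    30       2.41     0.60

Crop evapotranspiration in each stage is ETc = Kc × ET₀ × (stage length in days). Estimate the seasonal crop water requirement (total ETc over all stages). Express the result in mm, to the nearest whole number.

400 mm

initial: 0.34 × 4.12 × 50 = 70.04 mm
mid-season: 1.17 × 6.12 × 40 = 286.42 mm
late-season: 0.60 × 2.41 × 30 = 43.38 mm
Seasonal total = 399.84 mm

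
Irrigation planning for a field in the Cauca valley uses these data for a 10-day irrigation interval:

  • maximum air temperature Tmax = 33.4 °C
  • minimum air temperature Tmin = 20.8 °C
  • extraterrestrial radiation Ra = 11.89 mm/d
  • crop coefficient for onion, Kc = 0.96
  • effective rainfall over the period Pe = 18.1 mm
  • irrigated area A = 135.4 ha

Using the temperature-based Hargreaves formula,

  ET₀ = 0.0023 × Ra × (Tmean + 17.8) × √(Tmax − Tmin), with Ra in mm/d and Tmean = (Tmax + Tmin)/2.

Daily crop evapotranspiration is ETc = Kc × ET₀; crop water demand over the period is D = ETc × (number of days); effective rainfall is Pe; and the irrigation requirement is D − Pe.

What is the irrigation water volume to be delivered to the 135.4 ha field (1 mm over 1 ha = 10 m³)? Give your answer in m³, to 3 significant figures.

Tmean = (33.4 + 20.8)/2 = 27.10 °C
ET₀ = 0.0023 × 11.89 × (27.10 + 17.8) × √12.6 = 0.0023 × 11.89 × 44.90 × 3.5496 = 4.3585 mm/d
ETc = Kc × ET₀ = 0.96 × 4.3585 = 4.1842 mm/d
Crop demand D = ETc × 10 d = 4.1842 × 10 = 41.842 mm
D − Pe = 41.842 − 18.1 = 23.742 mm
Volume = 23.742 mm × 135.4 ha × 10 = 32146.7 m³

32100 m³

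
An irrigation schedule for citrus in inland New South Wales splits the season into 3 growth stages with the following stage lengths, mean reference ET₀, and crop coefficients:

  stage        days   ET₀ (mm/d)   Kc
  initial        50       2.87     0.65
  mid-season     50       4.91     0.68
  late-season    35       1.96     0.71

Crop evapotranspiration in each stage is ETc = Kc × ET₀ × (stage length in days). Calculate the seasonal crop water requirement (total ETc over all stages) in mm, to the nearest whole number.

309 mm

initial: 0.65 × 2.87 × 50 = 93.28 mm
mid-season: 0.68 × 4.91 × 50 = 166.94 mm
late-season: 0.71 × 1.96 × 35 = 48.71 mm
Seasonal total = 308.93 mm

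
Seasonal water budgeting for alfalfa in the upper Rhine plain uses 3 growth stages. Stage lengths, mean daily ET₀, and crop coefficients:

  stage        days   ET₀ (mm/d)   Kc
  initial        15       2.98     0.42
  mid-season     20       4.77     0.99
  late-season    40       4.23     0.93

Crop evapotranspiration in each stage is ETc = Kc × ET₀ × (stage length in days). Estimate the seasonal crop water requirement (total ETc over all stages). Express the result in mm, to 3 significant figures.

271 mm

initial: 0.42 × 2.98 × 15 = 18.77 mm
mid-season: 0.99 × 4.77 × 20 = 94.45 mm
late-season: 0.93 × 4.23 × 40 = 157.36 mm
Seasonal total = 270.58 mm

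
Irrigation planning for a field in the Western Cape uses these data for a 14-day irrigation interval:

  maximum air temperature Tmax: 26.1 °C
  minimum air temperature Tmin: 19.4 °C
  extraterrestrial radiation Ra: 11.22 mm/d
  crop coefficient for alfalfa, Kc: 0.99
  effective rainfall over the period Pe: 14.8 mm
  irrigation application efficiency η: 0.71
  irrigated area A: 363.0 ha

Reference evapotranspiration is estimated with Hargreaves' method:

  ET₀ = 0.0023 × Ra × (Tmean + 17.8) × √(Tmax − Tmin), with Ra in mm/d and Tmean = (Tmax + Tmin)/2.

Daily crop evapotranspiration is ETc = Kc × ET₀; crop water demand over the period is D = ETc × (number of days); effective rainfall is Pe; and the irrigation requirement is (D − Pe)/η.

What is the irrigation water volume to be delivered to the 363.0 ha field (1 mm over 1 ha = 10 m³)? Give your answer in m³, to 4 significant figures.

Tmean = (26.1 + 19.4)/2 = 22.75 °C
ET₀ = 0.0023 × 11.22 × (22.75 + 17.8) × √6.7 = 0.0023 × 11.22 × 40.55 × 2.5884 = 2.7086 mm/d
ETc = Kc × ET₀ = 0.99 × 2.7086 = 2.6815 mm/d
Crop demand D = ETc × 14 d = 2.6815 × 14 = 37.541 mm
D − Pe = 37.541 − 14.8 = 22.741 mm
Gross irrigation = 22.741 / 0.71 = 32.030 mm
Volume = 32.030 mm × 363.0 ha × 10 = 116268.9 m³

116300 m³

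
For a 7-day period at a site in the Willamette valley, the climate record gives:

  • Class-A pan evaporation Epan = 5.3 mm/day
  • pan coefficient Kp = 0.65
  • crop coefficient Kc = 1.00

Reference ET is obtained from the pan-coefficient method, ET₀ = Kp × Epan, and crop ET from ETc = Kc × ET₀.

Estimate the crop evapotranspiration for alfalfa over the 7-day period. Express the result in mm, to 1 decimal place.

24.1 mm

ET₀ = 0.65 × 5.3 = 3.4450 mm/d
ETc = Kc × ET₀ = 1.00 × 3.4450 = 3.4450 mm/d
Over 7 days: 3.4450 × 7 = 24.115 mm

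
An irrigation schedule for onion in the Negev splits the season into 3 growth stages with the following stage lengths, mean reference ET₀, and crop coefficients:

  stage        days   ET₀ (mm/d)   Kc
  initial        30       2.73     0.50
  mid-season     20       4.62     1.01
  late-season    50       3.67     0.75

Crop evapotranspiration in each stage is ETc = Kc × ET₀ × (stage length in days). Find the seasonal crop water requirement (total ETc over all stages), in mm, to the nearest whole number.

272 mm

initial: 0.50 × 2.73 × 30 = 40.95 mm
mid-season: 1.01 × 4.62 × 20 = 93.32 mm
late-season: 0.75 × 3.67 × 50 = 137.63 mm
Seasonal total = 271.90 mm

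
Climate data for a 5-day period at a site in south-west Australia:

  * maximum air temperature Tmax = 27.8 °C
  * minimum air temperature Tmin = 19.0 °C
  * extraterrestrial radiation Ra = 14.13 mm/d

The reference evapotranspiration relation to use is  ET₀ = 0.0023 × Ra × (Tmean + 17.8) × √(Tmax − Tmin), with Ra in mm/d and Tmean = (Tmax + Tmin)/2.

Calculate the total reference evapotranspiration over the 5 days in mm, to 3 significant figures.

19.9 mm

Tmean = (27.8 + 19.0)/2 = 23.40 °C
ET₀ = 0.0023 × 14.13 × (23.40 + 17.8) × √8.8 = 0.0023 × 14.13 × 41.20 × 2.9665 = 3.9720 mm/d
Over 5 days: 3.9720 × 5 = 19.860 mm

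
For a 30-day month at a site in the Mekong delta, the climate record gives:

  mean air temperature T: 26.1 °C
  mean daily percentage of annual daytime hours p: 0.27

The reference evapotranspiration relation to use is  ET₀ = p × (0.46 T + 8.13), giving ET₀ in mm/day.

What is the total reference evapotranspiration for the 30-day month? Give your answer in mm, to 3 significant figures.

ET₀ = 0.27 × (0.46 × 26.1 + 8.13) = 0.27 × 20.136 = 5.4367 mm/d
Monthly total = 5.4367 × 30 = 163.101 mm

163 mm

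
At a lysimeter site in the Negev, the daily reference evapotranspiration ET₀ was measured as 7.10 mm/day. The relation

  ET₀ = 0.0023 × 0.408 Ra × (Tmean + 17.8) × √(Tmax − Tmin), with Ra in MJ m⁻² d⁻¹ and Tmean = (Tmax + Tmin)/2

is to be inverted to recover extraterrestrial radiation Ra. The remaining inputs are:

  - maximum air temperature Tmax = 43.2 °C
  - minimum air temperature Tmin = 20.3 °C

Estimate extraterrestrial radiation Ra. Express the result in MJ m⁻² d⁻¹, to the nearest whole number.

32 MJ m⁻² d⁻¹

Tmean = (43.2+20.3)/2 = 31.75 °C; ΔT = 22.9
Ra = ET₀ / [0.0023 × 0.408 × (Tmean+17.8) × √ΔT]
   = 7.10 / (0.0023 × 0.408 × 49.55 × 4.7854) = 31.909 MJ m⁻² d⁻¹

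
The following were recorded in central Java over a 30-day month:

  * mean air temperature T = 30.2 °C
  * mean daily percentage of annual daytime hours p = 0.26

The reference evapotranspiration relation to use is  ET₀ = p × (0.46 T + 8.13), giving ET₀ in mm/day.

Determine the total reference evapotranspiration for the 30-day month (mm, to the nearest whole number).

172 mm

ET₀ = 0.26 × (0.46 × 30.2 + 8.13) = 0.26 × 22.022 = 5.7257 mm/d
Monthly total = 5.7257 × 30 = 171.771 mm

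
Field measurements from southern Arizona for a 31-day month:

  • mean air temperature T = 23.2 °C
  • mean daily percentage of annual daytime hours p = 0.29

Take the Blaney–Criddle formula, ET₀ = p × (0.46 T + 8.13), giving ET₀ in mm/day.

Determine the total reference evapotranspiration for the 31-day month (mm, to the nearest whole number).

ET₀ = 0.29 × (0.46 × 23.2 + 8.13) = 0.29 × 18.802 = 5.4526 mm/d
Monthly total = 5.4526 × 31 = 169.031 mm

169 mm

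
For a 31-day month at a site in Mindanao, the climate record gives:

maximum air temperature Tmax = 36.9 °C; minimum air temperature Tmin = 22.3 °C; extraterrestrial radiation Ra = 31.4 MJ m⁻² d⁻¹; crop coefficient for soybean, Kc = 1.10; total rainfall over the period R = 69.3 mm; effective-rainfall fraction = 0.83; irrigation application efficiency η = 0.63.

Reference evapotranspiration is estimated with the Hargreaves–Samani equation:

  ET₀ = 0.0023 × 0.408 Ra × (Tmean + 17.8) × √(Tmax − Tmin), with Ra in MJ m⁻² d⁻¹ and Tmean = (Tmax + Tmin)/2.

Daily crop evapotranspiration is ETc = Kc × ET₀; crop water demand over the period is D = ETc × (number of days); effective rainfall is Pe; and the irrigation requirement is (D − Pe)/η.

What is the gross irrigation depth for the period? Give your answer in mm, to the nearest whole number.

Tmean = (36.9 + 22.3)/2 = 29.60 °C
0.408 Ra = 0.408 × 31.4 = 12.8112 mm/d equivalent
ET₀ = 0.0023 × 12.8112 × (29.60 + 17.8) × √14.6 = 0.0023 × 12.8112 × 47.40 × 3.8210 = 5.3367 mm/d
ETc = Kc × ET₀ = 1.10 × 5.3367 = 5.8704 mm/d
Crop demand D = ETc × 31 d = 5.8704 × 31 = 181.982 mm
Pe = 0.83 × 69.3 = 57.519 mm
D − Pe = 181.982 − 57.519 = 124.463 mm
Gross irrigation = 124.463 / 0.63 = 197.560 mm

198 mm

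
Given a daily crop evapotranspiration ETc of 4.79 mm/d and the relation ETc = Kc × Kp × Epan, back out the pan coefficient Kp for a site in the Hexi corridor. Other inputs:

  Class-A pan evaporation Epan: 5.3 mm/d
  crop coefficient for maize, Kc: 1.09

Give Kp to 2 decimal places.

0.83

ETc = Kc × Kp × Epan  ⇒  Kp = ETc / (Kc × Epan)
Kp = 4.79 / (1.09 × 5.3) = 4.79 / 5.777 = 0.8292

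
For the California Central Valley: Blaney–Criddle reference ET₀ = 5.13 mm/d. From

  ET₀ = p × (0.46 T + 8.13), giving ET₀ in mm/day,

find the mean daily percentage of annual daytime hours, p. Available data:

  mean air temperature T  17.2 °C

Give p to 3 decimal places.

p = ET₀ / (0.46 T + 8.13) = 5.13 / (0.46 × 17.2 + 8.13) = 5.13 / 16.042 = 0.3198

0.320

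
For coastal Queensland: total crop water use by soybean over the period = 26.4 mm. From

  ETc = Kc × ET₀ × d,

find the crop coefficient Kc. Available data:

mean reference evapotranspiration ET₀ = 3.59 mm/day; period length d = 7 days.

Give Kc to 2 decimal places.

1.05

ETc = Kc × ET₀ × d  ⇒  Kc = ETc / (ET₀ × d)
Kc = 26.4 / (3.59 × 7) = 26.4 / 25.13 = 1.0505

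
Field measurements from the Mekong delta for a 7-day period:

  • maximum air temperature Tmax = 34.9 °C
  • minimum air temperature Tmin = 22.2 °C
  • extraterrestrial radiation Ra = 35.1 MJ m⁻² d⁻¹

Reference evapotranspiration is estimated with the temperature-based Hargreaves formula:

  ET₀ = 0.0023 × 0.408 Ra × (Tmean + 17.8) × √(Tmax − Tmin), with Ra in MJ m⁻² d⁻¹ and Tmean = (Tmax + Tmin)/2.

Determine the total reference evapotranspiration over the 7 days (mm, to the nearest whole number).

38 mm

Tmean = (34.9 + 22.2)/2 = 28.55 °C
0.408 Ra = 0.408 × 35.1 = 14.3208 mm/d equivalent
ET₀ = 0.0023 × 14.3208 × (28.55 + 17.8) × √12.7 = 0.0023 × 14.3208 × 46.35 × 3.5637 = 5.4406 mm/d
Over 7 days: 5.4406 × 7 = 38.084 mm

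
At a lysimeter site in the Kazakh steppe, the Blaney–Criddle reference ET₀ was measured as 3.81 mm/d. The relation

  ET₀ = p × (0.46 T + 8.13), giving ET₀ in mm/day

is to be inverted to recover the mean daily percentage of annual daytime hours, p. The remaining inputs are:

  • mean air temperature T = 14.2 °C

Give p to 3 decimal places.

0.260

p = ET₀ / (0.46 T + 8.13) = 3.81 / (0.46 × 14.2 + 8.13) = 3.81 / 14.662 = 0.2599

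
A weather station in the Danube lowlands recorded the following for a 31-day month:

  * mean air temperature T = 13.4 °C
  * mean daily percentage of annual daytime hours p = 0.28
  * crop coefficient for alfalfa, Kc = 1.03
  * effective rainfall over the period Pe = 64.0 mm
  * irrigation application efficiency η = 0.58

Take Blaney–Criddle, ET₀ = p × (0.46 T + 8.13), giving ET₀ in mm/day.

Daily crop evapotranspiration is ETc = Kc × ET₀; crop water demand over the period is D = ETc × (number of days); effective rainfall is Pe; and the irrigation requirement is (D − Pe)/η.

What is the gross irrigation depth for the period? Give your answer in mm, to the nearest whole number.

ET₀ = 0.28 × (0.46 × 13.4 + 8.13) = 0.28 × 14.294 = 4.0023 mm/d
ETc = Kc × ET₀ = 1.03 × 4.0023 = 4.1224 mm/d
Crop demand D = ETc × 31 d = 4.1224 × 31 = 127.794 mm
D − Pe = 127.794 − 64.0 = 63.794 mm
Gross irrigation = 63.794 / 0.58 = 109.990 mm

110 mm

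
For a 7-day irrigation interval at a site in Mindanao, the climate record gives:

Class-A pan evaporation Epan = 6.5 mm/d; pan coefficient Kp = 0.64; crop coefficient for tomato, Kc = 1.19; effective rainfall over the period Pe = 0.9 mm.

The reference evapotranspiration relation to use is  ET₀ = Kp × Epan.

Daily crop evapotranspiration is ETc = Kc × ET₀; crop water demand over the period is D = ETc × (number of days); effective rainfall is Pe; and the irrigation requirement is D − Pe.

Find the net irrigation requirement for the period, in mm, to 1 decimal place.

33.8 mm

ET₀ = 0.64 × 6.5 = 4.1600 mm/d
ETc = Kc × ET₀ = 1.19 × 4.1600 = 4.9504 mm/d
Crop demand D = ETc × 7 d = 4.9504 × 7 = 34.653 mm
D − Pe = 34.653 − 0.9 = 33.753 mm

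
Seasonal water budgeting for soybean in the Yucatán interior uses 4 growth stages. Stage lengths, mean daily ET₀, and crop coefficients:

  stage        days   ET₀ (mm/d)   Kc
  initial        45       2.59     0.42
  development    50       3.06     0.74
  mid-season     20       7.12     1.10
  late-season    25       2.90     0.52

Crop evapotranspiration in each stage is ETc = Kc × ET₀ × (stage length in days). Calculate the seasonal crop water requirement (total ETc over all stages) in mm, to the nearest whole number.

initial: 0.42 × 2.59 × 45 = 48.95 mm
development: 0.74 × 3.06 × 50 = 113.22 mm
mid-season: 1.10 × 7.12 × 20 = 156.64 mm
late-season: 0.52 × 2.90 × 25 = 37.70 mm
Seasonal total = 356.51 mm

357 mm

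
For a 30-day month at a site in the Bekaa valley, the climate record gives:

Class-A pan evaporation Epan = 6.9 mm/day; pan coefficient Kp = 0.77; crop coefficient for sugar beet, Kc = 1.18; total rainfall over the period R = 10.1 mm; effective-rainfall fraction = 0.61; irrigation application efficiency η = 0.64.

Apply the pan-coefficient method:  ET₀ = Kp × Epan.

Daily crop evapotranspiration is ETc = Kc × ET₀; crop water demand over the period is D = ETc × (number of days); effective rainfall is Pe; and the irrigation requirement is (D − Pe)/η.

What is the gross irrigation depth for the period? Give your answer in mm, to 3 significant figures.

ET₀ = 0.77 × 6.9 = 5.3130 mm/d
ETc = Kc × ET₀ = 1.18 × 5.3130 = 6.2693 mm/d
Crop demand D = ETc × 30 d = 6.2693 × 30 = 188.079 mm
Pe = 0.61 × 10.1 = 6.161 mm
D − Pe = 188.079 − 6.161 = 181.918 mm
Gross irrigation = 181.918 / 0.64 = 284.247 mm

284 mm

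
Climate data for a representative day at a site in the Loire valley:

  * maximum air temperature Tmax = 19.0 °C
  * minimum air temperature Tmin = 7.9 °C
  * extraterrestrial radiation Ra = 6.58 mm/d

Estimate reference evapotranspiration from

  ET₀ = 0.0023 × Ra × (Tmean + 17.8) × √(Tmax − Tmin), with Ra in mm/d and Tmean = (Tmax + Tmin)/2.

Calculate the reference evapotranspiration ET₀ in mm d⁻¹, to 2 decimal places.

1.58 mm d⁻¹

Tmean = (19.0 + 7.9)/2 = 13.45 °C
ET₀ = 0.0023 × 6.58 × (13.45 + 17.8) × √11.1 = 0.0023 × 6.58 × 31.25 × 3.3317 = 1.5757 mm/d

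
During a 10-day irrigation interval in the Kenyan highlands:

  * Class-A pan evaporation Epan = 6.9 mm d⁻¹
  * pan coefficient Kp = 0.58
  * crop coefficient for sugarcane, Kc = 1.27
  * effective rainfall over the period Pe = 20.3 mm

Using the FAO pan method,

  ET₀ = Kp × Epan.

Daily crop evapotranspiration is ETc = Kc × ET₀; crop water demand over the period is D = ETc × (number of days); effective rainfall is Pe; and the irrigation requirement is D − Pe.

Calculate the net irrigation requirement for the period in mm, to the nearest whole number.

31 mm

ET₀ = 0.58 × 6.9 = 4.0020 mm/d
ETc = Kc × ET₀ = 1.27 × 4.0020 = 5.0825 mm/d
Crop demand D = ETc × 10 d = 5.0825 × 10 = 50.825 mm
D − Pe = 50.825 − 20.3 = 30.525 mm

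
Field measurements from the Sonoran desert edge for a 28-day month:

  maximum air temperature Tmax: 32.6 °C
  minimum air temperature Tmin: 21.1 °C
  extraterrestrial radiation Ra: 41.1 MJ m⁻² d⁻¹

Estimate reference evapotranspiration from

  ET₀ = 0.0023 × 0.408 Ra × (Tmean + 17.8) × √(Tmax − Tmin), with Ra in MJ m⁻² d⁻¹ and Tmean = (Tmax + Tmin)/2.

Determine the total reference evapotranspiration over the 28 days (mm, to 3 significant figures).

164 mm

Tmean = (32.6 + 21.1)/2 = 26.85 °C
0.408 Ra = 0.408 × 41.1 = 16.7688 mm/d equivalent
ET₀ = 0.0023 × 16.7688 × (26.85 + 17.8) × √11.5 = 0.0023 × 16.7688 × 44.65 × 3.3912 = 5.8399 mm/d
Over 28 days: 5.8399 × 28 = 163.517 mm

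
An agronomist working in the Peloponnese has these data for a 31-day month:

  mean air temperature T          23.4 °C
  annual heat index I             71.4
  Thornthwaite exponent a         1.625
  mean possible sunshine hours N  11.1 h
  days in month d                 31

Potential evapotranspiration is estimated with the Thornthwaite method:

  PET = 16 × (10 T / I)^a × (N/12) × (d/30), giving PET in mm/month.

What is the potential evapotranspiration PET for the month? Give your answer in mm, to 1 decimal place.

10T/I = 10 × 23.4 / 71.4 = 3.2773
(10T/I)^a = 3.2773^1.625 = 6.8820
Uncorrected PET = 16 × 6.8820 = 110.112 mm
Correction = (N/12)(d/30) = (11.1/12)(31/30) = 0.9558
PET = 110.112 × 0.9558 = 105.245 mm/month

105.2 mm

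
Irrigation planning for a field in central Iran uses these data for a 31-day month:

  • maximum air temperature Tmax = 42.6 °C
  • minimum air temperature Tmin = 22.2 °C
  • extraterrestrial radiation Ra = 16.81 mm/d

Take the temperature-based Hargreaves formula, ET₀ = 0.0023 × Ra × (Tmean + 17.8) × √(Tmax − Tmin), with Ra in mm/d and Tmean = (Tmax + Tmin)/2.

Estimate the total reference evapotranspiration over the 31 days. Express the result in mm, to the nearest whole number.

Tmean = (42.6 + 22.2)/2 = 32.40 °C
ET₀ = 0.0023 × 16.81 × (32.40 + 17.8) × √20.4 = 0.0023 × 16.81 × 50.20 × 4.5166 = 8.7662 mm/d
Over 31 days: 8.7662 × 31 = 271.752 mm

272 mm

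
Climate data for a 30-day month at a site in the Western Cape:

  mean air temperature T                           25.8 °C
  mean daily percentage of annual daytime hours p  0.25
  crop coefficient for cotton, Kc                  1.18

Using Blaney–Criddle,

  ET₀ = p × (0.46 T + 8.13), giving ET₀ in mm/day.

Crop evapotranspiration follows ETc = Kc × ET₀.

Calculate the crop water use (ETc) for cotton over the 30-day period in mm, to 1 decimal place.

177.0 mm

ET₀ = 0.25 × (0.46 × 25.8 + 8.13) = 0.25 × 19.998 = 4.9995 mm/d
ETc = Kc × ET₀ = 1.18 × 4.9995 = 5.8994 mm/d
Over 30 days: 5.8994 × 30 = 176.982 mm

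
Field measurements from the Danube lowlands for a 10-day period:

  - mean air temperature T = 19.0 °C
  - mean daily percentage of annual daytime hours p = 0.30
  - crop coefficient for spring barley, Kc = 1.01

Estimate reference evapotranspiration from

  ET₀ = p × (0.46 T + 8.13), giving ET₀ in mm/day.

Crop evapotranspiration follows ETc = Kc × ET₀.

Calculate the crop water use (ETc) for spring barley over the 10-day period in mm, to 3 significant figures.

51.1 mm

ET₀ = 0.30 × (0.46 × 19.0 + 8.13) = 0.30 × 16.870 = 5.0610 mm/d
ETc = Kc × ET₀ = 1.01 × 5.0610 = 5.1116 mm/d
Over 10 days: 5.1116 × 10 = 51.116 mm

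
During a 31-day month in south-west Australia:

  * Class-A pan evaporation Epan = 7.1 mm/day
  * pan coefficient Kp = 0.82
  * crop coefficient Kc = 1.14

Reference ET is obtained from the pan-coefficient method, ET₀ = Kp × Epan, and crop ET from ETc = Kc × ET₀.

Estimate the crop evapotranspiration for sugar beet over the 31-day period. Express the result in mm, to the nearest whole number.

ET₀ = 0.82 × 7.1 = 5.8220 mm/d
ETc = Kc × ET₀ = 1.14 × 5.8220 = 6.6371 mm/d
Over 31 days: 6.6371 × 31 = 205.750 mm

206 mm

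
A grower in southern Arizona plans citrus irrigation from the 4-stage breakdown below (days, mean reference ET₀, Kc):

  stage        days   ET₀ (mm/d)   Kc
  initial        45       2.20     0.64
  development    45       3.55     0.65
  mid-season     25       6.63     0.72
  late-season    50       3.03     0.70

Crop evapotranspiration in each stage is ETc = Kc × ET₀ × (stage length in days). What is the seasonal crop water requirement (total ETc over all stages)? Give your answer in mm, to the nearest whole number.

initial: 0.64 × 2.20 × 45 = 63.36 mm
development: 0.65 × 3.55 × 45 = 103.84 mm
mid-season: 0.72 × 6.63 × 25 = 119.34 mm
late-season: 0.70 × 3.03 × 50 = 106.05 mm
Seasonal total = 392.59 mm

393 mm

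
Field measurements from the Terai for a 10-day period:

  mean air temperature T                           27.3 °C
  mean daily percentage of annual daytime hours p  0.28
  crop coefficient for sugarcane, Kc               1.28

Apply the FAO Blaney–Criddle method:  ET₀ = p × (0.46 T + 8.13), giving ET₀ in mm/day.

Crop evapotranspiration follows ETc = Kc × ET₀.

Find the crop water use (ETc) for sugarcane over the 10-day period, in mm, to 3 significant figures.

ET₀ = 0.28 × (0.46 × 27.3 + 8.13) = 0.28 × 20.688 = 5.7926 mm/d
ETc = Kc × ET₀ = 1.28 × 5.7926 = 7.4145 mm/d
Over 10 days: 7.4145 × 10 = 74.145 mm

74.1 mm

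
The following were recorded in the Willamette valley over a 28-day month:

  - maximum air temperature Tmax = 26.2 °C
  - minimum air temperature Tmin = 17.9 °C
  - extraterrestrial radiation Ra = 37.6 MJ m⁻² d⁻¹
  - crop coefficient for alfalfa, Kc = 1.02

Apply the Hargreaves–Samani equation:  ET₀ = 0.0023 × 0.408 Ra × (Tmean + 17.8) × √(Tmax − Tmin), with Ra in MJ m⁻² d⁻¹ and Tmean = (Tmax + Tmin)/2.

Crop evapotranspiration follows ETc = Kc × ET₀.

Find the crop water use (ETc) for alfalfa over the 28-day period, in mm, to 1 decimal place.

Tmean = (26.2 + 17.9)/2 = 22.05 °C
0.408 Ra = 0.408 × 37.6 = 15.3408 mm/d equivalent
ET₀ = 0.0023 × 15.3408 × (22.05 + 17.8) × √8.3 = 0.0023 × 15.3408 × 39.85 × 2.8810 = 4.0509 mm/d
ETc = Kc × ET₀ = 1.02 × 4.0509 = 4.1319 mm/d
Over 28 days: 4.1319 × 28 = 115.693 mm

115.7 mm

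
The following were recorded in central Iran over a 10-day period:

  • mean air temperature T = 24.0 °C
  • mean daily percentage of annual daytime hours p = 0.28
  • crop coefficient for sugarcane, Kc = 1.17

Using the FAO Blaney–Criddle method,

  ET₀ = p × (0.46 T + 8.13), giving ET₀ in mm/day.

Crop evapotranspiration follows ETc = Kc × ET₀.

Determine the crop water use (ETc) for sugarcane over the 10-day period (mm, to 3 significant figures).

62.8 mm

ET₀ = 0.28 × (0.46 × 24.0 + 8.13) = 0.28 × 19.170 = 5.3676 mm/d
ETc = Kc × ET₀ = 1.17 × 5.3676 = 6.2801 mm/d
Over 10 days: 6.2801 × 10 = 62.801 mm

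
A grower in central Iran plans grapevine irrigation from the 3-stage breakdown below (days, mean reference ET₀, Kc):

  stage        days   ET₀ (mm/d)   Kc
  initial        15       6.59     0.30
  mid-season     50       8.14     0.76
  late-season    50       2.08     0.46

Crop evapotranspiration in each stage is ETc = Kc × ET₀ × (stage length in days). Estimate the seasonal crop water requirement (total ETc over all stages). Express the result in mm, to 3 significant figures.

initial: 0.30 × 6.59 × 15 = 29.66 mm
mid-season: 0.76 × 8.14 × 50 = 309.32 mm
late-season: 0.46 × 2.08 × 50 = 47.84 mm
Seasonal total = 386.82 mm

387 mm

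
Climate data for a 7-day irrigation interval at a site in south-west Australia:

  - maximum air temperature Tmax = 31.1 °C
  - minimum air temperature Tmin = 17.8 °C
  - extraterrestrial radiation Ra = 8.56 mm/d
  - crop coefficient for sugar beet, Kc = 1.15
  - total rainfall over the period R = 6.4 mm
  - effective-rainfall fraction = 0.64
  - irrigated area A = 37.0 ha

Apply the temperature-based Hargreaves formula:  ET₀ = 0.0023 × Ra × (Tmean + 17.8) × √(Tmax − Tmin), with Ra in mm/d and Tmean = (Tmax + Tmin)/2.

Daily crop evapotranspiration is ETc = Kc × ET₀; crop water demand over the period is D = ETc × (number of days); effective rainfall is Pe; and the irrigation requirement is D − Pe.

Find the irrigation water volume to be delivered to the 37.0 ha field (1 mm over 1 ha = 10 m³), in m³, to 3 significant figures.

7520 m³

Tmean = (31.1 + 17.8)/2 = 24.45 °C
ET₀ = 0.0023 × 8.56 × (24.45 + 17.8) × √13.3 = 0.0023 × 8.56 × 42.25 × 3.6469 = 3.0336 mm/d
ETc = Kc × ET₀ = 1.15 × 3.0336 = 3.4886 mm/d
Crop demand D = ETc × 7 d = 3.4886 × 7 = 24.420 mm
Pe = 0.64 × 6.4 = 4.096 mm
D − Pe = 24.420 − 4.096 = 20.324 mm
Volume = 20.324 mm × 37.0 ha × 10 = 7519.9 m³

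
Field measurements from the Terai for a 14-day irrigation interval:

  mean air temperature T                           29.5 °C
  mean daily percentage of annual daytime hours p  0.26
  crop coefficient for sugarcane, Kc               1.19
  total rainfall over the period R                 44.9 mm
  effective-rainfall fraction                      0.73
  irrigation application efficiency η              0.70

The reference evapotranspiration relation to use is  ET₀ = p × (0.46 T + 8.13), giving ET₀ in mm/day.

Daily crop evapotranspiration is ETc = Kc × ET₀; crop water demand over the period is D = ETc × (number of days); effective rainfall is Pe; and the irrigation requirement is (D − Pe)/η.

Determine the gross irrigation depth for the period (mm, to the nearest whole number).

87 mm

ET₀ = 0.26 × (0.46 × 29.5 + 8.13) = 0.26 × 21.700 = 5.6420 mm/d
ETc = Kc × ET₀ = 1.19 × 5.6420 = 6.7140 mm/d
Crop demand D = ETc × 14 d = 6.7140 × 14 = 93.996 mm
Pe = 0.73 × 44.9 = 32.777 mm
D − Pe = 93.996 − 32.777 = 61.219 mm
Gross irrigation = 61.219 / 0.70 = 87.456 mm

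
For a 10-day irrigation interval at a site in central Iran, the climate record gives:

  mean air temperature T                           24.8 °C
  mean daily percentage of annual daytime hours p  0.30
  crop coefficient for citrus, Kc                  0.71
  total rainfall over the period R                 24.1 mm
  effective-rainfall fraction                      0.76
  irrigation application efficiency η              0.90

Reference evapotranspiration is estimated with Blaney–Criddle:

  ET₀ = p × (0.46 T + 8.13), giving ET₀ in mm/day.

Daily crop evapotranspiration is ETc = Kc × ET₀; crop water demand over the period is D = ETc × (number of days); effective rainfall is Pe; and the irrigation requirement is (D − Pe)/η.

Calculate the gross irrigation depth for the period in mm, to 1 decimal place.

ET₀ = 0.30 × (0.46 × 24.8 + 8.13) = 0.30 × 19.538 = 5.8614 mm/d
ETc = Kc × ET₀ = 0.71 × 5.8614 = 4.1616 mm/d
Crop demand D = ETc × 10 d = 4.1616 × 10 = 41.616 mm
Pe = 0.76 × 24.1 = 18.316 mm
D − Pe = 41.616 − 18.316 = 23.300 mm
Gross irrigation = 23.300 / 0.90 = 25.889 mm

25.9 mm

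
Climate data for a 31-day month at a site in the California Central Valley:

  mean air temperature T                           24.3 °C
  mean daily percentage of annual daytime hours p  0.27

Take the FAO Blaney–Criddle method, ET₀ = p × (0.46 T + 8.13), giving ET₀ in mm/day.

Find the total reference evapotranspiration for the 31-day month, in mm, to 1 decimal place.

ET₀ = 0.27 × (0.46 × 24.3 + 8.13) = 0.27 × 19.308 = 5.2132 mm/d
Monthly total = 5.2132 × 31 = 161.609 mm

161.6 mm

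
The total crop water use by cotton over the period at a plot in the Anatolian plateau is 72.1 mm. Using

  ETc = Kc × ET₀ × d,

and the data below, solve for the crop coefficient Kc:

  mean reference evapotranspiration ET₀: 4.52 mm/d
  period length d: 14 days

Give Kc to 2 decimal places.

ETc = Kc × ET₀ × d  ⇒  Kc = ETc / (ET₀ × d)
Kc = 72.1 / (4.52 × 14) = 72.1 / 63.28 = 1.1394

1.14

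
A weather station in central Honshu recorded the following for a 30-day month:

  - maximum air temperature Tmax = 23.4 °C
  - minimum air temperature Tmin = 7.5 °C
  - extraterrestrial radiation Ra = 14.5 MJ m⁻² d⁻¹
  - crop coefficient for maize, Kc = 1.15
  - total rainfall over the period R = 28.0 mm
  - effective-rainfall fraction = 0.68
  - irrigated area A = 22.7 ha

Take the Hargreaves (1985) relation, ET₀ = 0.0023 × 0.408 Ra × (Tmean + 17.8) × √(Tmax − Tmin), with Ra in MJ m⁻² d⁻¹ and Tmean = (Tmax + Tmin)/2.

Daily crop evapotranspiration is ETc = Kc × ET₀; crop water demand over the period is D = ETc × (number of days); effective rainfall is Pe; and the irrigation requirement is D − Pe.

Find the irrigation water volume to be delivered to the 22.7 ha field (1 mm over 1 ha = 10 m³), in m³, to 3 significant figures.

9810 m³

Tmean = (23.4 + 7.5)/2 = 15.45 °C
0.408 Ra = 0.408 × 14.5 = 5.9160 mm/d equivalent
ET₀ = 0.0023 × 5.9160 × (15.45 + 17.8) × √15.9 = 0.0023 × 5.9160 × 33.25 × 3.9875 = 1.8040 mm/d
ETc = Kc × ET₀ = 1.15 × 1.8040 = 2.0746 mm/d
Crop demand D = ETc × 30 d = 2.0746 × 30 = 62.238 mm
Pe = 0.68 × 28.0 = 19.040 mm
D − Pe = 62.238 − 19.040 = 43.198 mm
Volume = 43.198 mm × 22.7 ha × 10 = 9805.9 m³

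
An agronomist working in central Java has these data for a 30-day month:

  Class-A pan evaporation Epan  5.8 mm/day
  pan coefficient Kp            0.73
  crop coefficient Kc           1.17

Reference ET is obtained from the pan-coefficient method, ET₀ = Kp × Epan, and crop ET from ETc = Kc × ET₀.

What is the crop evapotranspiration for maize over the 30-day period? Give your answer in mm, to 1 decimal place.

ET₀ = 0.73 × 5.8 = 4.2340 mm/d
ETc = Kc × ET₀ = 1.17 × 4.2340 = 4.9538 mm/d
Over 30 days: 4.9538 × 30 = 148.614 mm

148.6 mm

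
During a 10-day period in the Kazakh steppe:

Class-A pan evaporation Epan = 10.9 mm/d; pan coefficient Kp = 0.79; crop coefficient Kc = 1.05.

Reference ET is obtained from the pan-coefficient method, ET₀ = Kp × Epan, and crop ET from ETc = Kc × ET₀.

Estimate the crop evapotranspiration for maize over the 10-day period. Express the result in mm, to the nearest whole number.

90 mm

ET₀ = 0.79 × 10.9 = 8.6110 mm/d
ETc = Kc × ET₀ = 1.05 × 8.6110 = 9.0416 mm/d
Over 10 days: 9.0416 × 10 = 90.416 mm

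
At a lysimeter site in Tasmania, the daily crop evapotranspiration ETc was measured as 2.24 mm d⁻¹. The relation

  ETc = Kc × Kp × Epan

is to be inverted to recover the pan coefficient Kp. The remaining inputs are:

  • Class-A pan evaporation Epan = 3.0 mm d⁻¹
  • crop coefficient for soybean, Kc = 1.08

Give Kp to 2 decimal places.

0.69

ETc = Kc × Kp × Epan  ⇒  Kp = ETc / (Kc × Epan)
Kp = 2.24 / (1.08 × 3.0) = 2.24 / 3.240 = 0.6914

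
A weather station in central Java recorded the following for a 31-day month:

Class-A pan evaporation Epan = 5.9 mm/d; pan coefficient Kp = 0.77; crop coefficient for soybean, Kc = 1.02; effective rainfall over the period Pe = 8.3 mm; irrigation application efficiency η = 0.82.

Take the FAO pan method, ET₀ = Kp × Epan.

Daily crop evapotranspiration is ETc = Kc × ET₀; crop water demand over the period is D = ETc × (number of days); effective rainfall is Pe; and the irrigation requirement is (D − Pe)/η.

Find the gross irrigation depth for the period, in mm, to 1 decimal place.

ET₀ = 0.77 × 5.9 = 4.5430 mm/d
ETc = Kc × ET₀ = 1.02 × 4.5430 = 4.6339 mm/d
Crop demand D = ETc × 31 d = 4.6339 × 31 = 143.651 mm
D − Pe = 143.651 − 8.3 = 135.351 mm
Gross irrigation = 135.351 / 0.82 = 165.062 mm

165.1 mm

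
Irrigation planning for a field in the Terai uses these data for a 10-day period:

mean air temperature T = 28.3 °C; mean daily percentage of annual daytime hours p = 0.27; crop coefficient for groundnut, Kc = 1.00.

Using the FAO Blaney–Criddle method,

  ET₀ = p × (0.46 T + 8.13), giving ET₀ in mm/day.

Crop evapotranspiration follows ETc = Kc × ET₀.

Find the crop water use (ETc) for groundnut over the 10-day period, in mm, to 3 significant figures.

ET₀ = 0.27 × (0.46 × 28.3 + 8.13) = 0.27 × 21.148 = 5.7100 mm/d
ETc = Kc × ET₀ = 1.00 × 5.7100 = 5.7100 mm/d
Over 10 days: 5.7100 × 10 = 57.100 mm

57.1 mm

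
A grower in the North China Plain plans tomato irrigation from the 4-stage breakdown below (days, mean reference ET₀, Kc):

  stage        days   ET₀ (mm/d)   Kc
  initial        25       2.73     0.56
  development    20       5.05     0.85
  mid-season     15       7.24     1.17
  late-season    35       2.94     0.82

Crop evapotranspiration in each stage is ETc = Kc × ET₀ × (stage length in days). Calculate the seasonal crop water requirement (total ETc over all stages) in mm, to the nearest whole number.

initial: 0.56 × 2.73 × 25 = 38.22 mm
development: 0.85 × 5.05 × 20 = 85.85 mm
mid-season: 1.17 × 7.24 × 15 = 127.06 mm
late-season: 0.82 × 2.94 × 35 = 84.38 mm
Seasonal total = 335.51 mm

336 mm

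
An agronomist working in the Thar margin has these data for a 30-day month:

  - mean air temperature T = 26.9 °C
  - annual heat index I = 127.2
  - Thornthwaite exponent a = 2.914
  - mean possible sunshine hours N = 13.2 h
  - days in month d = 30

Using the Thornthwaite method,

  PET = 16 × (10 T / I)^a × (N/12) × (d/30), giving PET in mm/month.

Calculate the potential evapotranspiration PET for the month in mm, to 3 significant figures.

10T/I = 10 × 26.9 / 127.2 = 2.1148
(10T/I)^a = 2.1148^2.914 = 8.8682
Uncorrected PET = 16 × 8.8682 = 141.891 mm
Correction = (N/12)(d/30) = (13.2/12)(30/30) = 1.1000
PET = 141.891 × 1.1000 = 156.080 mm/month

156 mm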